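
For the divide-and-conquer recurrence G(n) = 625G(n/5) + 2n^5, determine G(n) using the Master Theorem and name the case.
Master Theorem template: G(n) = a·G(n/b) + f(n).
Here: a=625, b=5, f(n)=2n^5
Compute log_b(a) = log_5(625) = 4.
f(n) = 2n^5 = Ω(n^(4+ε)) with ε = 1, and the regularity condition holds (a·f(n/b) = (a/b^5)·f(n) with a/b^5 = 5^-1 < 1). Case 3: G(n) = Θ(f(n)) = Θ(n^5).

Case 3: G(n) = Θ(n^5)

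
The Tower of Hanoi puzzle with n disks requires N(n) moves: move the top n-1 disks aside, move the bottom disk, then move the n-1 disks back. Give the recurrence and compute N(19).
Moving n disks = move the top n-1 disks aside (N(n-1) moves) + move the largest disk (1 move) + move the n-1 disks back on top (N(n-1) moves), so N(n) = 2N(n-1) + 1, with N(1) = 1 (a single disk takes one move).
First terms: 1, 3, 7, 15, 31, 63, … — each is one less than a power of 2. Indeed N(n) + 1 = 2(N(n-1) + 1) with N(1) + 1 = 2, so N(n) + 1 = 2ⁿ and N(n) = 2ⁿ - 1.
Hence N(19) = 2^19 - 1 = 524288 - 1 = 524287.

N(n) = 2N(n-1) + 1, N(1) = 1; N(19) = 524287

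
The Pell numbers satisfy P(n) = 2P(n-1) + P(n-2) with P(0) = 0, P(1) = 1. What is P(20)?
Computing the sequence terms:
0, 1, 2, 5, 12, 29, 70, 169, 408, 985, 2378, 5741, 13860, 33461, 80782, 195025, 470832, 1136689, 2744210, 6625109, 15994428

15994428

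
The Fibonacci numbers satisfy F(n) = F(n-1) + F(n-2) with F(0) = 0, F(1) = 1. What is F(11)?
Computing the sequence terms:
0, 1, 1, 2, 3, 5, 8, 13, 21, 34, 55, 89

89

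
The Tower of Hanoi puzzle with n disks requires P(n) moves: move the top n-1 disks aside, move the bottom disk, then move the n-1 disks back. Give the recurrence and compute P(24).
Moving n disks = move the top n-1 disks aside (P(n-1) moves) + move the largest disk (1 move) + move the n-1 disks back on top (P(n-1) moves), so P(n) = 2P(n-1) + 1, with P(1) = 1 (a single disk takes one move).
First terms: 1, 3, 7, 15, 31, 63, … — each is one less than a power of 2. Indeed P(n) + 1 = 2(P(n-1) + 1) with P(1) + 1 = 2, so P(n) + 1 = 2ⁿ and P(n) = 2ⁿ - 1.
Hence P(24) = 2^24 - 1 = 16777216 - 1 = 16777215.

P(n) = 2P(n-1) + 1, P(1) = 1; P(24) = 16777215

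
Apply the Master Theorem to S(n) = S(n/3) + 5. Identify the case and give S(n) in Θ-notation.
Master Theorem template: S(n) = a·S(n/b) + f(n).
Here: a=1, b=3, f(n)=5
Compute log_b(a) = log_3(1) = 0.
f(n) = 5 = Θ(1). Case 2: S(n) = Θ(log n).

Case 2: S(n) = Θ(log n)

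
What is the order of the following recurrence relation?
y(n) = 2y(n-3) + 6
The order is the largest lag k for which y(n-k) appears. Here the deepest term is y(n-3) (the 6 term is non-homogeneous and does not affect the order), so the order is 3.

Order 3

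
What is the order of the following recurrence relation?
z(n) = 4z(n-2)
The order is the largest lag k for which z(n-k) appears. Here the deepest term is z(n-2), so the order is 2.

Order 2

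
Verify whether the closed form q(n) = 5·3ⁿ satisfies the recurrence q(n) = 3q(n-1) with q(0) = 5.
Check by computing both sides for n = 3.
From the recurrence with q(0) = 5:
  q(0) = 5, q(1) = 15, q(2) = 45, q(3) = 135
  so the recurrence gives q(3) = 135.
From the proposed closed form q(n) = 5·3ⁿ:
  q(3) = 135.
Both sides give 135 at n = 3, and the initial condition(s) match, so the closed form is consistent.

Yes, the closed form is correct.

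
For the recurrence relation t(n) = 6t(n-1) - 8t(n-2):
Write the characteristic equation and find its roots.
Substitute t(n) = rⁿ and divide through by rⁿ⁻²: r² - 6r + 8 = 0
Factor: (r - 4)(r - 2) = 0, so r = 4, 2.
General solution: t(n) = A·4ⁿ + B·2ⁿ

Characteristic: r² - 6r + 8 = 0, Roots: r = 4, 2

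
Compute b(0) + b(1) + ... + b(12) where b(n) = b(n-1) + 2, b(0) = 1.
Computing the sequence terms: 1, 3, 5, 7, 9, 11, 13, 15, 17, 19, 21, 23, 25
Adding these values together:

169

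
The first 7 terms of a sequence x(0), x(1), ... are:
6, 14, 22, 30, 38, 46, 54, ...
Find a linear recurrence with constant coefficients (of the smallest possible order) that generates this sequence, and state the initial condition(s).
Look for the lowest-order linear relation among consecutive terms.
Observation: consecutive differences are constant (= 8).
Check at n=2: 1·14 + 8 = 22. ✓

x(n) = x(n-1) + 8, x(0) = 6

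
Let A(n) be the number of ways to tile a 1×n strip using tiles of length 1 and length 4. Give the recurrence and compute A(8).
Condition on the last tile: it has length 1 (leaving a 1×(n-1) strip) or length 4 (leaving a 1×(n-4) strip), so A(n) = A(n-1) + A(n-4) (order-4 linear recurrence).
For 0 ≤ i < 4 only unit tiles fit, so A(i) = 1.
Iterating the recurrence: A(4) = 2, A(5) = 3, A(6) = 4, A(7) = 5, A(8) = 7.

A(n) = A(n-1) + A(n-4), with A(i) = 1 for 0 ≤ i < 4; A(8) = 7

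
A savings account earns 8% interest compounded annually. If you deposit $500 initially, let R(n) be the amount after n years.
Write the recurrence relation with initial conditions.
Each year the balance grows by 8%, i.e. is multiplied by 1 + 8/100 = 1.08, so R(n) = 1.08 × R(n-1). The initial deposit gives R(0) = 500.
Unrolling gives the closed form R(n) = 500 × (1.08)ⁿ.

R(n) = 1.08 × R(n-1), R(0) = 500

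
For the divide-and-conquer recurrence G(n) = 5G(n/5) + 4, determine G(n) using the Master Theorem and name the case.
Master Theorem template: G(n) = a·G(n/b) + f(n).
Here: a=5, b=5, f(n)=4
Compute log_b(a) = log_5(5) = 1.
f(n) = 4 = O(n^(1-ε)) with ε = 1. Case 1: G(n) = Θ(n^log_b(a)) = Θ(n).

Case 1: G(n) = Θ(n)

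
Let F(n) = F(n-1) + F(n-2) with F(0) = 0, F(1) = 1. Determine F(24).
Computing the sequence terms:
0, 1, 1, 2, 3, 5, 8, 13, 21, 34, 55, 89, 144, 233, 377, 610, 987, 1597, 2584, 4181, 6765, 10946, 17711, 28657, 46368

46368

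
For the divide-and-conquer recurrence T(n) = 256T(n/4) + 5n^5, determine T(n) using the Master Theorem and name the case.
Master Theorem template: T(n) = a·T(n/b) + f(n).
Here: a=256, b=4, f(n)=5n^5
Compute log_b(a) = log_4(256) = 4.
f(n) = 5n^5 = Ω(n^(4+ε)) with ε = 1, and the regularity condition holds (a·f(n/b) = (a/b^5)·f(n) with a/b^5 = 4^-1 < 1). Case 3: T(n) = Θ(f(n)) = Θ(n^5).

Case 3: T(n) = Θ(n^5)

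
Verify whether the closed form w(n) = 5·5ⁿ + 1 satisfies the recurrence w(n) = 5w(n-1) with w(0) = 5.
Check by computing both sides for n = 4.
From the recurrence with w(0) = 5:
  w(0) = 5, w(1) = 25, w(2) = 125, w(3) = 625, w(4) = 3125
  so the recurrence gives w(4) = 3125.
From the proposed closed form w(n) = 5·5ⁿ + 1:
  w(4) = 3126.
The recurrence gives 3125 but the closed form gives 3126, so the closed form does not satisfy the recurrence.

No, the closed form is incorrect.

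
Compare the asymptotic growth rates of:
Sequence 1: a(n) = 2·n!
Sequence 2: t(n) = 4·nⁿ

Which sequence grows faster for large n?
Comparing growth rates:
Growth-rate hierarchy: log n ≺ any polynomial ≺ any exponential cⁿ (c>1) ≺ n! ≺ nⁿ.
super-exponential nⁿ dominates factorial asymptotically.

t(n) grows faster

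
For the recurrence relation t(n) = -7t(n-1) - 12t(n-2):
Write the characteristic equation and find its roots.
Substitute t(n) = rⁿ and divide through by rⁿ⁻²: r² + 7r + 12 = 0
Factor: (r + 4)(r + 3) = 0, so r = -4, -3.
General solution: t(n) = A·(-4)ⁿ + B·(-3)ⁿ

Characteristic: r² + 7r + 12 = 0, Roots: r = -4, -3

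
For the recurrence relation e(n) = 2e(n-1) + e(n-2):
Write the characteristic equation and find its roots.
Substitute e(n) = rⁿ and divide through by rⁿ⁻²: r² - 2r - 1 = 0
Discriminant: 2² + 4·1 = 8, not a perfect square, so by the quadratic formula r = (2 ± √8)/2.
General solution: e(n) = A·r₁ⁿ + B·r₂ⁿ where r₁,r₂ = (2 ± √8)/2

Characteristic: r² - 2r - 1 = 0, Roots: r = (2 ± √8)/2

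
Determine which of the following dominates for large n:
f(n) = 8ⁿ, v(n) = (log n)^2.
Comparing growth rates:
Growth-rate hierarchy: log n ≺ any polynomial ≺ any exponential cⁿ (c>1) ≺ n! ≺ nⁿ.
exponential base 8 dominates polylogarithmic (log n)^2 asymptotically.

f(n) grows faster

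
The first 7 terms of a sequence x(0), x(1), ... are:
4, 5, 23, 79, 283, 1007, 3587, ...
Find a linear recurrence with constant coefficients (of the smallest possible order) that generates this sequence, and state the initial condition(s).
Look for the lowest-order linear relation among consecutive terms.
Observation: x(n) - 3·x(n-1) - (2)·x(n-2) = 0 holds for the shown terms, and no order-1 relation x(n) = α·x(n-1) + β fits.
Check at n=3: 3·23 + (2)·5 = 79. ✓

x(n) = 3x(n-1) + 2x(n-2), x(0) = 4, x(1) = 5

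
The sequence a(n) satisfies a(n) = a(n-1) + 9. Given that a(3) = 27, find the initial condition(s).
a(3) = a(0) + 3·9, so a(0) = 27 - 27 = 0.

a(0) = 0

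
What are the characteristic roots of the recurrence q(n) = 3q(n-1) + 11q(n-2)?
Substitute q(n) = rⁿ and divide through by rⁿ⁻²: r² - 3r - 11 = 0
Discriminant: 3² + 4·11 = 53, not a perfect square, so by the quadratic formula r = (3 ± √53)/2.
General solution: q(n) = A·r₁ⁿ + B·r₂ⁿ where r₁,r₂ = (3 ± √53)/2

Characteristic: r² - 3r - 11 = 0, Roots: r = (3 ± √53)/2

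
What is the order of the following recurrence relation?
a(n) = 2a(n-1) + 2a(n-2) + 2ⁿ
The order is the largest lag k for which a(n-k) appears. Here the deepest term is a(n-2) (the 2ⁿ term is non-homogeneous and does not affect the order), so the order is 2.

Order 2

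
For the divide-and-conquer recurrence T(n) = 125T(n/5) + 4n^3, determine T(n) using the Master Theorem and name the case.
Master Theorem template: T(n) = a·T(n/b) + f(n).
Here: a=125, b=5, f(n)=4n^3
Compute log_b(a) = log_5(125) = 3.
f(n) = 4n^3 = Θ(n^3). Case 2: T(n) = Θ(n^3 log n).

Case 2: T(n) = Θ(n^3 log n)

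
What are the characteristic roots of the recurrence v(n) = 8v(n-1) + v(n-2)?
Substitute v(n) = rⁿ and divide through by rⁿ⁻²: r² - 8r - 1 = 0
Discriminant: 8² + 4·1 = 68, not a perfect square, so by the quadratic formula r = (8 ± √68)/2.
General solution: v(n) = A·r₁ⁿ + B·r₂ⁿ where r₁,r₂ = (8 ± √68)/2

Characteristic: r² - 8r - 1 = 0, Roots: r = (8 ± √68)/2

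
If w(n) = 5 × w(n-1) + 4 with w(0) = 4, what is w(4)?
Computing step by step:
w(0) = 4
w(1) = 5 × 4 + 4 = 24
w(2) = 5 × 24 + 4 = 124
w(3) = 5 × 124 + 4 = 624
w(4) = 5 × 624 + 4 = 3124

3124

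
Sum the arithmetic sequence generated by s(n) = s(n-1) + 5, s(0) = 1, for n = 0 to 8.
Computing the sequence terms: 1, 6, 11, 16, 21, 26, 31, 36, 41
Adding these values together:

189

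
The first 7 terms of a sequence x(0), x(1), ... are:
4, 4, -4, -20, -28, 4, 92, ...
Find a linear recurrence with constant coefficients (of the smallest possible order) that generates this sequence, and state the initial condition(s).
Look for the lowest-order linear relation among consecutive terms.
Observation: x(n) - 2·x(n-1) - (-3)·x(n-2) = 0 holds for the shown terms, and no order-1 relation x(n) = α·x(n-1) + β fits.
Check at n=3: 2·-4 + (-3)·4 = -20. ✓

x(n) = 2x(n-1) - 3x(n-2), x(0) = 4, x(1) = 4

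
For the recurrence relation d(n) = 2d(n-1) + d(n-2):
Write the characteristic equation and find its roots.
Substitute d(n) = rⁿ and divide through by rⁿ⁻²: r² - 2r - 1 = 0
Discriminant: 2² + 4·1 = 8, not a perfect square, so by the quadratic formula r = (2 ± √8)/2.
General solution: d(n) = A·r₁ⁿ + B·r₂ⁿ where r₁,r₂ = (2 ± √8)/2

Characteristic: r² - 2r - 1 = 0, Roots: r = (2 ± √8)/2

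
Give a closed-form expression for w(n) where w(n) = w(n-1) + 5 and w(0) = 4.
Recurrence: w(n) = w(n-1) + 5, initial: w(0) = 4.
Each step adds 5, so w(n) = w(0) + 5n = 5n + 4.

w(n) = 5n + 4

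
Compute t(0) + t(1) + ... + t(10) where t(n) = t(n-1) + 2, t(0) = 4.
Computing the sequence terms: 4, 6, 8, 10, 12, 14, 16, 18, 20, 22, 24
Adding these values together:

154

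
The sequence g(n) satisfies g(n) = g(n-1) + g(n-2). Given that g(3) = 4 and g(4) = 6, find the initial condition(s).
Work backwards using g(k) = g(k+2) - g(k+1):
g(2) = g(4) - g(3) = 6 - 4 = 2
g(1) = g(3) - g(2) = 4 - 2 = 2
g(0) = g(2) - g(1) = 2 - 2 = 0

g(0) = 0, g(1) = 2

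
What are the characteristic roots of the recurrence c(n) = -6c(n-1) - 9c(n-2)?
Substitute c(n) = rⁿ and divide through by rⁿ⁻²: r² + 6r + 9 = 0
Factor: (r + 3)² = 0, so r = -3 (double root).
General solution: c(n) = (A + Bn)·(-3)ⁿ

Characteristic: r² + 6r + 9 = 0, Roots: r = -3 (double root)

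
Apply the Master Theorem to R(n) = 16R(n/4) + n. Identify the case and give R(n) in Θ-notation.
Master Theorem template: R(n) = a·R(n/b) + f(n).
Here: a=16, b=4, f(n)=n
Compute log_b(a) = log_4(16) = 2.
f(n) = n = O(n^(2-ε)) with ε = 1. Case 1: R(n) = Θ(n^log_b(a)) = Θ(n^2).

Case 1: R(n) = Θ(n^2)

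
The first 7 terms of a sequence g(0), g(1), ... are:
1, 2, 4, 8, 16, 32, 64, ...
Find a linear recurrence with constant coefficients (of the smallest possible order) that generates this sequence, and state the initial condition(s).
Look for the lowest-order linear relation among consecutive terms.
Observation: each term is 2× the previous.
Check at n=2: 2·2 = 4. ✓

g(n) = 2 × g(n-1), g(0) = 1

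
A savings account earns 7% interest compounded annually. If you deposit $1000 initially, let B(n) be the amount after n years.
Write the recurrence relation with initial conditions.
Each year the balance grows by 7%, i.e. is multiplied by 1 + 7/100 = 1.07, so B(n) = 1.07 × B(n-1). The initial deposit gives B(0) = 1000.
Unrolling gives the closed form B(n) = 1000 × (1.07)ⁿ.

B(n) = 1.07 × B(n-1), B(0) = 1000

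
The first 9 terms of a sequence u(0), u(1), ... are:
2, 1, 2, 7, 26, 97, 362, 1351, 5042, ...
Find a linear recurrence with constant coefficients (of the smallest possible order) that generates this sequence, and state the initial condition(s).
Look for the lowest-order linear relation among consecutive terms.
Observation: u(n) - 4·u(n-1) - (-1)·u(n-2) = 0 holds for the shown terms, and no order-1 relation u(n) = α·u(n-1) + β fits.
Check at n=3: 4·2 + (-1)·1 = 7. ✓

u(n) = 4u(n-1) - u(n-2), u(0) = 2, u(1) = 1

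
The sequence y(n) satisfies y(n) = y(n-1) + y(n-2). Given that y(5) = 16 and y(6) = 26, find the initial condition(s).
Work backwards using y(k) = y(k+2) - y(k+1):
y(4) = y(6) - y(5) = 26 - 16 = 10
y(3) = y(5) - y(4) = 16 - 10 = 6
y(2) = y(4) - y(3) = 10 - 6 = 4
y(1) = y(3) - y(2) = 6 - 4 = 2
y(0) = y(2) - y(1) = 4 - 2 = 2

y(0) = 2, y(1) = 2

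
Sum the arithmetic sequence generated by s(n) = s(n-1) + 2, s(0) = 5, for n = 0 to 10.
Computing the sequence terms: 5, 7, 9, 11, 13, 15, 17, 19, 21, 23, 25
Adding these values together:

165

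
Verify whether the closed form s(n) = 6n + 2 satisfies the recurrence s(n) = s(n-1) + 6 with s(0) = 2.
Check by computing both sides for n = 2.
From the recurrence with s(0) = 2:
  s(0) = 2, s(1) = 8, s(2) = 14
  so the recurrence gives s(2) = 14.
From the proposed closed form s(n) = 6n + 2:
  s(2) = 14.
Both sides give 14 at n = 2, and the initial condition(s) match, so the closed form is consistent.

Yes, the closed form is correct.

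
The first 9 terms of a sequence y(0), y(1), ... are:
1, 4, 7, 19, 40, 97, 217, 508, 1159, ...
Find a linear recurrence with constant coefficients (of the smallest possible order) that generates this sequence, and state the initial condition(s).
Look for the lowest-order linear relation among consecutive terms.
Observation: y(n) - 1·y(n-1) - (3)·y(n-2) = 0 holds for the shown terms, and no order-1 relation y(n) = α·y(n-1) + β fits.
Check at n=3: 1·7 + (3)·4 = 19. ✓

y(n) = y(n-1) + 3y(n-2), y(0) = 1, y(1) = 4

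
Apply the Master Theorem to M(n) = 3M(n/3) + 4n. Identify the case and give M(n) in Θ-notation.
Master Theorem template: M(n) = a·M(n/b) + f(n).
Here: a=3, b=3, f(n)=4n
Compute log_b(a) = log_3(3) = 1.
f(n) = 4n = Θ(n). Case 2: M(n) = Θ(n log n).

Case 2: M(n) = Θ(n log n)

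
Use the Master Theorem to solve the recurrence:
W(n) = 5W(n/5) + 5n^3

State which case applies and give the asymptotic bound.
Master Theorem template: W(n) = a·W(n/b) + f(n).
Here: a=5, b=5, f(n)=5n^3
Compute log_b(a) = log_5(5) = 1.
f(n) = 5n^3 = Ω(n^(1+ε)) with ε = 2, and the regularity condition holds (a·f(n/b) = (a/b^3)·f(n) with a/b^3 = 5^-2 < 1). Case 3: W(n) = Θ(f(n)) = Θ(n^3).

Case 3: W(n) = Θ(n^3)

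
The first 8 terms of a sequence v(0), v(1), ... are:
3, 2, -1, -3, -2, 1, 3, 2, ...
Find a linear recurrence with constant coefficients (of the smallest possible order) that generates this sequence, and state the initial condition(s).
Look for the lowest-order linear relation among consecutive terms.
Observation: v(n) - 1·v(n-1) - (-1)·v(n-2) = 0 holds for the shown terms, and no order-1 relation v(n) = α·v(n-1) + β fits.
Check at n=3: 1·-1 + (-1)·2 = -3. ✓

v(n) = v(n-1) - v(n-2), v(0) = 3, v(1) = 2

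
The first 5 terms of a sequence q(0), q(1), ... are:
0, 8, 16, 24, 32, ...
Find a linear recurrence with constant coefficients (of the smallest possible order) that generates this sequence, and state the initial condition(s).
Look for the lowest-order linear relation among consecutive terms.
Observation: consecutive differences are constant (= 8).
Check at n=2: 1·8 + 8 = 16. ✓

q(n) = q(n-1) + 8, q(0) = 0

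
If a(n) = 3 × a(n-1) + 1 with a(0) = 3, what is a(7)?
Computing step by step:
a(0) = 3
a(1) = 3 × 3 + 1 = 10
a(2) = 3 × 10 + 1 = 31
a(3) = 3 × 31 + 1 = 94
a(4) = 3 × 94 + 1 = 283
a(5) = 3 × 283 + 1 = 850
a(6) = 3 × 850 + 1 = 2551
a(7) = 3 × 2551 + 1 = 7654

7654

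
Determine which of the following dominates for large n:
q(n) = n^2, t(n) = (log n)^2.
Comparing growth rates:
Growth-rate hierarchy: log n ≺ any polynomial ≺ any exponential cⁿ (c>1) ≺ n! ≺ nⁿ.
polynomial degree 2 dominates polylogarithmic (log n)^2 asymptotically.

q(n) grows faster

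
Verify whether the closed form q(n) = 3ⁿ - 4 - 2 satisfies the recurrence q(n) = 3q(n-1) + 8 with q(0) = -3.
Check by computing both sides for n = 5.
From the recurrence with q(0) = -3:
  q(0) = -3, q(1) = -1, q(2) = 5, q(3) = 23, q(4) = 77, q(5) = 239
  so the recurrence gives q(5) = 239.
From the proposed closed form q(n) = 3ⁿ - 4 - 2:
  q(5) = 237.
The recurrence gives 239 but the closed form gives 237, so the closed form does not satisfy the recurrence.

No, the closed form is incorrect.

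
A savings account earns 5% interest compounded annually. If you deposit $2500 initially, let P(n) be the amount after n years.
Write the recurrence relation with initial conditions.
Each year the balance grows by 5%, i.e. is multiplied by 1 + 5/100 = 1.05, so P(n) = 1.05 × P(n-1). The initial deposit gives P(0) = 2500.
Unrolling gives the closed form P(n) = 2500 × (1.05)ⁿ.

P(n) = 1.05 × P(n-1), P(0) = 2500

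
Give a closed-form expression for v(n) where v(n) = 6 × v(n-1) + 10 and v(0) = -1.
Recurrence: v(n) = 6 × v(n-1) + 10, initial: v(0) = -1.
Try v(n) = A·6ⁿ + C. Substituting: A·6ⁿ + C = 6(A·6ⁿ⁻¹ + C) + 10 = A·6ⁿ + 6C + 10, so C = 6C + 10, giving C = -2. Then v(0) = A - 2 = -1 gives A = 1.

v(n) = 6ⁿ - 2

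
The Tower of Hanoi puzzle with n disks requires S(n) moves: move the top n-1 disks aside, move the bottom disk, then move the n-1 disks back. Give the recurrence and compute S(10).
Moving n disks = move the top n-1 disks aside (S(n-1) moves) + move the largest disk (1 move) + move the n-1 disks back on top (S(n-1) moves), so S(n) = 2S(n-1) + 1, with S(1) = 1 (a single disk takes one move).
First terms: 1, 3, 7, 15, 31, 63, … — each is one less than a power of 2. Indeed S(n) + 1 = 2(S(n-1) + 1) with S(1) + 1 = 2, so S(n) + 1 = 2ⁿ and S(n) = 2ⁿ - 1.
Hence S(10) = 2^10 - 1 = 1024 - 1 = 1023.

S(n) = 2S(n-1) + 1, S(1) = 1; S(10) = 1023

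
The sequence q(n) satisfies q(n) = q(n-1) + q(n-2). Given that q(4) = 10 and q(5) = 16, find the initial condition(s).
Work backwards using q(k) = q(k+2) - q(k+1):
q(3) = q(5) - q(4) = 16 - 10 = 6
q(2) = q(4) - q(3) = 10 - 6 = 4
q(1) = q(3) - q(2) = 6 - 4 = 2
q(0) = q(2) - q(1) = 4 - 2 = 2

q(0) = 2, q(1) = 2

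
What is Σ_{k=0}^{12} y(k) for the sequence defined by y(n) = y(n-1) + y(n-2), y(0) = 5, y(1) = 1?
Computing the sequence terms: 5, 1, 6, 7, 13, 20, 33, 53, 86, 139, 225, 364, 589
Adding these values together:

1541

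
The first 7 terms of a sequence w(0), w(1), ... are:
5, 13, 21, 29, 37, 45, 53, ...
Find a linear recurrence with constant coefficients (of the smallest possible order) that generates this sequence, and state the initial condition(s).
Look for the lowest-order linear relation among consecutive terms.
Observation: consecutive differences are constant (= 8).
Check at n=2: 1·13 + 8 = 21. ✓

w(n) = w(n-1) + 8, w(0) = 5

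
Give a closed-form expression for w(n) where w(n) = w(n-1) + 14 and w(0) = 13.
Recurrence: w(n) = w(n-1) + 14, initial: w(0) = 13.
Each step adds 14, so w(n) = w(0) + 14n = 14n + 13.

w(n) = 14n + 13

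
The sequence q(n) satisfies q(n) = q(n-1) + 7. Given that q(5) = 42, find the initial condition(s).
q(5) = q(0) + 5·7, so q(0) = 42 - 35 = 7.

q(0) = 7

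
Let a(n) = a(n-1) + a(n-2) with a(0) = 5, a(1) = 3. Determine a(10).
Computing the sequence terms:
5, 3, 8, 11, 19, 30, 49, 79, 128, 207, 335

335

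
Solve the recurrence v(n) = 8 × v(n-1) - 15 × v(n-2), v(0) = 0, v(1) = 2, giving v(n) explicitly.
Recurrence: v(n) = 8 × v(n-1) - 15 × v(n-2), initial: v(0) = 0, v(1) = 2.
Characteristic equation: r² - 8r + 15 = 0, which factors as (r - 5)(r - 3) = 0, so r = 5, 3. General solution v(n) = A·5ⁿ + B·3ⁿ. From v(0) = 0: A + B = 0. From v(1) = 2: 5A + 3B = 2. Solving gives A = 1, B = -1.

v(n) = 5ⁿ - 3ⁿ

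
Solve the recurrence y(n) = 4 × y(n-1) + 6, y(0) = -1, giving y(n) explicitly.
Recurrence: y(n) = 4 × y(n-1) + 6, initial: y(0) = -1.
Try y(n) = A·4ⁿ + C. Substituting: A·4ⁿ + C = 4(A·4ⁿ⁻¹ + C) + 6 = A·4ⁿ + 4C + 6, so C = 4C + 6, giving C = -2. Then y(0) = A - 2 = -1 gives A = 1.

y(n) = 4ⁿ - 2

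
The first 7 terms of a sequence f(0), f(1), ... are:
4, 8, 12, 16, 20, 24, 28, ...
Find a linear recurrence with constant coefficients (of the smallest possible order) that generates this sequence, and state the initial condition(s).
Look for the lowest-order linear relation among consecutive terms.
Observation: consecutive differences are constant (= 4).
Check at n=2: 1·8 + 4 = 12. ✓

f(n) = f(n-1) + 4, f(0) = 4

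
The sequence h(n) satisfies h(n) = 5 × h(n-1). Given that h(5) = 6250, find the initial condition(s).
In general h(n) = 5ⁿ · h(0). At n = 5: h(0) = h(5) / 5^5 = 6250 / 3125 = 2.

h(0) = 2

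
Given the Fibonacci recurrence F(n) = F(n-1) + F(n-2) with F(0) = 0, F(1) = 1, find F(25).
Computing the sequence terms:
0, 1, 1, 2, 3, 5, 8, 13, 21, 34, 55, 89, 144, 233, 377, 610, 987, 1597, 2584, 4181, 6765, 10946, 17711, 28657, 46368, 75025

75025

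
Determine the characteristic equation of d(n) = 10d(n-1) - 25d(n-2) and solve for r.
Substitute d(n) = rⁿ and divide through by rⁿ⁻²: r² - 10r + 25 = 0
Factor: (r - 5)² = 0, so r = 5 (double root).
General solution: d(n) = (A + Bn)·5ⁿ

Characteristic: r² - 10r + 25 = 0, Roots: r = 5 (double root)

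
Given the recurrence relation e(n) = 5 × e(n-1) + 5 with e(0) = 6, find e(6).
Computing step by step:
e(0) = 6
e(1) = 5 × 6 + 5 = 35
e(2) = 5 × 35 + 5 = 180
e(3) = 5 × 180 + 5 = 905
e(4) = 5 × 905 + 5 = 4530
e(5) = 5 × 4530 + 5 = 22655
e(6) = 5 × 22655 + 5 = 113280

113280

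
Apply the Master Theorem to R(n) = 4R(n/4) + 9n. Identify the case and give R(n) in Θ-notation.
Master Theorem template: R(n) = a·R(n/b) + f(n).
Here: a=4, b=4, f(n)=9n
Compute log_b(a) = log_4(4) = 1.
f(n) = 9n = Θ(n). Case 2: R(n) = Θ(n log n).

Case 2: R(n) = Θ(n log n)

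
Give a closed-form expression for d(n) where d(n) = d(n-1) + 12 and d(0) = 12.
Recurrence: d(n) = d(n-1) + 12, initial: d(0) = 12.
Each step adds 12, so d(n) = d(0) + 12n = 12n + 12.

d(n) = 12n + 12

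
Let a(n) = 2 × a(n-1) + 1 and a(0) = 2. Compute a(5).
Computing step by step:
a(0) = 2
a(1) = 2 × 2 + 1 = 5
a(2) = 2 × 5 + 1 = 11
a(3) = 2 × 11 + 1 = 23
a(4) = 2 × 23 + 1 = 47
a(5) = 2 × 47 + 1 = 95

95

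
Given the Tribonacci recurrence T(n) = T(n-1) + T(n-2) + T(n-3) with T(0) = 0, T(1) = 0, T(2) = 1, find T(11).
Computing the sequence terms:
0, 0, 1, 1, 2, 4, 7, 13, 24, 44, 81, 149

149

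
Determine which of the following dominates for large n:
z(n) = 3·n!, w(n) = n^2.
Comparing growth rates:
Growth-rate hierarchy: log n ≺ any polynomial ≺ any exponential cⁿ (c>1) ≺ n! ≺ nⁿ.
factorial dominates polynomial degree 2 asymptotically.

z(n) grows faster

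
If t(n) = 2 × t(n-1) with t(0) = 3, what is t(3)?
Computing step by step:
t(0) = 3
t(1) = 2 × 3 = 6
t(2) = 2 × 6 = 12
t(3) = 2 × 12 = 24

24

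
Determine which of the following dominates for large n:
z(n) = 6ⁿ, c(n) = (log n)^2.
Comparing growth rates:
Growth-rate hierarchy: log n ≺ any polynomial ≺ any exponential cⁿ (c>1) ≺ n! ≺ nⁿ.
exponential base 6 dominates polylogarithmic (log n)^2 asymptotically.

z(n) grows faster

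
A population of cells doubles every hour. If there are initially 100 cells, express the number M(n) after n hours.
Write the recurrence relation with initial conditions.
Each hour multiplies the count by 2, so the count after n hours depends only on the count after n-1 hours: M(n) = 2 × M(n-1). The starting count gives M(0) = 100.
Unrolling n times gives the closed form M(n) = 100 × 2ⁿ.

M(n) = 2 × M(n-1), M(0) = 100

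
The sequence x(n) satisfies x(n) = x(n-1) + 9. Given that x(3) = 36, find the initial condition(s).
x(3) = x(0) + 3·9, so x(0) = 36 - 27 = 9.

x(0) = 9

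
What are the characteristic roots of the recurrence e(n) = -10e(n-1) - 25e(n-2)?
Substitute e(n) = rⁿ and divide through by rⁿ⁻²: r² + 10r + 25 = 0
Factor: (r + 5)² = 0, so r = -5 (double root).
General solution: e(n) = (A + Bn)·(-5)ⁿ

Characteristic: r² + 10r + 25 = 0, Roots: r = -5 (double root)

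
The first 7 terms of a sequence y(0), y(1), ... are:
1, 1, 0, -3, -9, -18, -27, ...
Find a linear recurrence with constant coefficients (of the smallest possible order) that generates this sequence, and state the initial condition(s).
Look for the lowest-order linear relation among consecutive terms.
Observation: y(n) - 3·y(n-1) - (-3)·y(n-2) = 0 holds for the shown terms, and no order-1 relation y(n) = α·y(n-1) + β fits.
Check at n=3: 3·0 + (-3)·1 = -3. ✓

y(n) = 3y(n-1) - 3y(n-2), y(0) = 1, y(1) = 1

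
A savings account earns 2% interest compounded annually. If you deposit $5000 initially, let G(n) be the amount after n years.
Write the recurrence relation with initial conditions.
Each year the balance grows by 2%, i.e. is multiplied by 1 + 2/100 = 1.02, so G(n) = 1.02 × G(n-1). The initial deposit gives G(0) = 5000.
Unrolling gives the closed form G(n) = 5000 × (1.02)ⁿ.

G(n) = 1.02 × G(n-1), G(0) = 5000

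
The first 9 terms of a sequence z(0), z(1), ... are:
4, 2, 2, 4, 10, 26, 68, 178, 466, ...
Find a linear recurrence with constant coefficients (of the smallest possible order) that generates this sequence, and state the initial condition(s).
Look for the lowest-order linear relation among consecutive terms.
Observation: z(n) - 3·z(n-1) - (-1)·z(n-2) = 0 holds for the shown terms, and no order-1 relation z(n) = α·z(n-1) + β fits.
Check at n=3: 3·2 + (-1)·2 = 4. ✓

z(n) = 3z(n-1) - z(n-2), z(0) = 4, z(1) = 2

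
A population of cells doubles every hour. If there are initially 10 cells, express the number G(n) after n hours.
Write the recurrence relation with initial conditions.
Each hour multiplies the count by 2, so the count after n hours depends only on the count after n-1 hours: G(n) = 2 × G(n-1). The starting count gives G(0) = 10.
Unrolling n times gives the closed form G(n) = 10 × 2ⁿ.

G(n) = 2 × G(n-1), G(0) = 10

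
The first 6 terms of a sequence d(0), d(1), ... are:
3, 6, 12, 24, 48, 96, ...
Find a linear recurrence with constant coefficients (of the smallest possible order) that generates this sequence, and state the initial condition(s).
Look for the lowest-order linear relation among consecutive terms.
Observation: each term is 2× the previous.
Check at n=2: 2·6 = 12. ✓

d(n) = 2 × d(n-1), d(0) = 3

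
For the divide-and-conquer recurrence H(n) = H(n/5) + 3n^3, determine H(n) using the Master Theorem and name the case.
Master Theorem template: H(n) = a·H(n/b) + f(n).
Here: a=1, b=5, f(n)=3n^3
Compute log_b(a) = log_5(1) = 0.
f(n) = 3n^3 = Ω(n^(0+ε)) with ε = 3, and the regularity condition holds (a·f(n/b) = (a/b^3)·f(n) with a/b^3 = 5^-3 < 1). Case 3: H(n) = Θ(f(n)) = Θ(n^3).

Case 3: H(n) = Θ(n^3)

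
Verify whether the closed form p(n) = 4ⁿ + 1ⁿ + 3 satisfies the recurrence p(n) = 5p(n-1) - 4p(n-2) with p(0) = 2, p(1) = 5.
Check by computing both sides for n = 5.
From the recurrence with p(0) = 2, p(1) = 5:
  p(0) = 2, p(1) = 5, p(2) = 17, p(3) = 65, p(4) = 257, p(5) = 1025
  so the recurrence gives p(5) = 1025.
From the proposed closed form p(n) = 4ⁿ + 1ⁿ + 3:
  p(5) = 1028.
The recurrence gives 1025 but the closed form gives 1028, so the closed form does not satisfy the recurrence.

No, the closed form is incorrect.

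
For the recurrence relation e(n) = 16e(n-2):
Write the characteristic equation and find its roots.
Substitute e(n) = rⁿ and divide through by rⁿ⁻²: r² - 16 = 0
Factor: (r - 4)(r + 4) = 0, so r = 4, -4.
General solution: e(n) = A·4ⁿ + B·(-4)ⁿ

Characteristic: r² - 16 = 0, Roots: r = 4, -4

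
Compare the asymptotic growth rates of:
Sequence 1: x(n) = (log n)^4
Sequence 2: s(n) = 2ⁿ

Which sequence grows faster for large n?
Comparing growth rates:
Growth-rate hierarchy: log n ≺ any polynomial ≺ any exponential cⁿ (c>1) ≺ n! ≺ nⁿ.
exponential base 2 dominates polylogarithmic (log n)^4 asymptotically.

s(n) grows faster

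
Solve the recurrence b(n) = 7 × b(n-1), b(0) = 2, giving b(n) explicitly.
Recurrence: b(n) = 7 × b(n-1), initial: b(0) = 2.
Each term is 7 times the previous, so this is geometric with ratio 7. After n steps: b(n) = b(0)·7ⁿ = 2·7ⁿ.

b(n) = 2·7ⁿ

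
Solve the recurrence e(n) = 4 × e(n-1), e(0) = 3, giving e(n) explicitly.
Recurrence: e(n) = 4 × e(n-1), initial: e(0) = 3.
Each term is 4 times the previous, so this is geometric with ratio 4. After n steps: e(n) = e(0)·4ⁿ = 3·4ⁿ.

e(n) = 3·4ⁿ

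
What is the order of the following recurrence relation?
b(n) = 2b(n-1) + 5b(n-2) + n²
The order is the largest lag k for which b(n-k) appears. Here the deepest term is b(n-2) (the n² term is non-homogeneous and does not affect the order), so the order is 2.

Order 2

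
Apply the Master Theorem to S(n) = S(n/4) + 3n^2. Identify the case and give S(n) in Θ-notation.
Master Theorem template: S(n) = a·S(n/b) + f(n).
Here: a=1, b=4, f(n)=3n^2
Compute log_b(a) = log_4(1) = 0.
f(n) = 3n^2 = Ω(n^(0+ε)) with ε = 2, and the regularity condition holds (a·f(n/b) = (a/b^2)·f(n) with a/b^2 = 4^-2 < 1). Case 3: S(n) = Θ(f(n)) = Θ(n^2).

Case 3: S(n) = Θ(n^2)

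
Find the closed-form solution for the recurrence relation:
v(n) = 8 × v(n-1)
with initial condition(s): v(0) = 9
Recurrence: v(n) = 8 × v(n-1), initial: v(0) = 9.
Each term is 8 times the previous, so this is geometric with ratio 8. After n steps: v(n) = v(0)·8ⁿ = 9·8ⁿ.

v(n) = 9·8ⁿ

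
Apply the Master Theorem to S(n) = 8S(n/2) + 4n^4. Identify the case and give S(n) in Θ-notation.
Master Theorem template: S(n) = a·S(n/b) + f(n).
Here: a=8, b=2, f(n)=4n^4
Compute log_b(a) = log_2(8) = 3.
f(n) = 4n^4 = Ω(n^(3+ε)) with ε = 1, and the regularity condition holds (a·f(n/b) = (a/b^4)·f(n) with a/b^4 = 2^-1 < 1). Case 3: S(n) = Θ(f(n)) = Θ(n^4).

Case 3: S(n) = Θ(n^4)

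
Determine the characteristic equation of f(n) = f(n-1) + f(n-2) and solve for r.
Substitute f(n) = rⁿ and divide through by rⁿ⁻²: r² - r - 1 = 0
Discriminant: 1² + 4·1 = 5, not a perfect square, so by the quadratic formula r = (1 ± √5)/2.
General solution: f(n) = A·r₁ⁿ + B·r₂ⁿ where r₁,r₂ = (1 ± √5)/2

Characteristic: r² - r - 1 = 0, Roots: r = (1 ± √5)/2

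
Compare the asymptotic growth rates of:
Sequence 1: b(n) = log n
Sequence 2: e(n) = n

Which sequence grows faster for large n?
Comparing growth rates:
Growth-rate hierarchy: log n ≺ any polynomial ≺ any exponential cⁿ (c>1) ≺ n! ≺ nⁿ.
polynomial degree 1 dominates logarithmic asymptotically.

e(n) grows faster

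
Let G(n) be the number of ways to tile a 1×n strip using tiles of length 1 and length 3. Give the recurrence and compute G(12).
Condition on the last tile: it has length 1 (leaving a 1×(n-1) strip) or length 3 (leaving a 1×(n-3) strip), so G(n) = G(n-1) + G(n-3) (order-3 linear recurrence).
For 0 ≤ i < 3 only unit tiles fit, so G(i) = 1.
Iterating the recurrence: G(3) = 2, G(4) = 3, G(5) = 4, G(6) = 6, G(7) = 9, G(8) = 13, G(9) = 19, G(10) = 28, G(11) = 41, G(12) = 60.

G(n) = G(n-1) + G(n-3), with G(i) = 1 for 0 ≤ i < 3; G(12) = 60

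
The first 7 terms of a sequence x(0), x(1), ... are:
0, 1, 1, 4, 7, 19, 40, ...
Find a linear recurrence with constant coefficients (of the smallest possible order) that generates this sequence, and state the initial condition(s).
Look for the lowest-order linear relation among consecutive terms.
Observation: x(n) - 1·x(n-1) - (3)·x(n-2) = 0 holds for the shown terms, and no order-1 relation x(n) = α·x(n-1) + β fits.
Check at n=3: 1·1 + (3)·1 = 4. ✓

x(n) = x(n-1) + 3x(n-2), x(0) = 0, x(1) = 1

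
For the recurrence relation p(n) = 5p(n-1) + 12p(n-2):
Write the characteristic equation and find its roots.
Substitute p(n) = rⁿ and divide through by rⁿ⁻²: r² - 5r - 12 = 0
Discriminant: 5² + 4·12 = 73, not a perfect square, so by the quadratic formula r = (5 ± √73)/2.
General solution: p(n) = A·r₁ⁿ + B·r₂ⁿ where r₁,r₂ = (5 ± √73)/2

Characteristic: r² - 5r - 12 = 0, Roots: r = (5 ± √73)/2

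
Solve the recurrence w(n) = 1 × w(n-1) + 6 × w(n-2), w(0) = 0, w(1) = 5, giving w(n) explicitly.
Recurrence: w(n) = 1 × w(n-1) + 6 × w(n-2), initial: w(0) = 0, w(1) = 5.
Characteristic equation: r² - 1r - 6 = 0, which factors as (r - 3)(r + 2) = 0, so r = 3, -2. General solution w(n) = A·3ⁿ + B·(-2)ⁿ. From w(0) = 0: A + B = 0. From w(1) = 5: 3A - 2B = 5. Solving gives A = 1, B = -1.

w(n) = 3ⁿ - (-2)ⁿ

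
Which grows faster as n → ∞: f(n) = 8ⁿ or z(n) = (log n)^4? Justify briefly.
Comparing growth rates:
Growth-rate hierarchy: log n ≺ any polynomial ≺ any exponential cⁿ (c>1) ≺ n! ≺ nⁿ.
exponential base 8 dominates polylogarithmic (log n)^4 asymptotically.

f(n) grows faster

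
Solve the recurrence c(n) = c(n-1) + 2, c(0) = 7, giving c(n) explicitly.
Recurrence: c(n) = c(n-1) + 2, initial: c(0) = 7.
Each step adds 2, so c(n) = c(0) + 2n = 2n + 7.

c(n) = 2n + 7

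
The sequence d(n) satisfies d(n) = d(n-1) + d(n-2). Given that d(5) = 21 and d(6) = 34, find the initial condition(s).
Work backwards using d(k) = d(k+2) - d(k+1):
d(4) = d(6) - d(5) = 34 - 21 = 13
d(3) = d(5) - d(4) = 21 - 13 = 8
d(2) = d(4) - d(3) = 13 - 8 = 5
d(1) = d(3) - d(2) = 8 - 5 = 3
d(0) = d(2) - d(1) = 5 - 3 = 2

d(0) = 2, d(1) = 3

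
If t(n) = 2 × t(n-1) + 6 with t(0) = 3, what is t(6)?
Computing step by step:
t(0) = 3
t(1) = 2 × 3 + 6 = 12
t(2) = 2 × 12 + 6 = 30
t(3) = 2 × 30 + 6 = 66
t(4) = 2 × 66 + 6 = 138
t(5) = 2 × 138 + 6 = 282
t(6) = 2 × 282 + 6 = 570

570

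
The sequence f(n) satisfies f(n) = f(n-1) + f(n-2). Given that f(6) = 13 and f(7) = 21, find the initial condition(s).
Work backwards using f(k) = f(k+2) - f(k+1):
f(5) = f(7) - f(6) = 21 - 13 = 8
f(4) = f(6) - f(5) = 13 - 8 = 5
f(3) = f(5) - f(4) = 8 - 5 = 3
f(2) = f(4) - f(3) = 5 - 3 = 2
f(1) = f(3) - f(2) = 3 - 2 = 1
f(0) = f(2) - f(1) = 2 - 1 = 1

f(0) = 1, f(1) = 1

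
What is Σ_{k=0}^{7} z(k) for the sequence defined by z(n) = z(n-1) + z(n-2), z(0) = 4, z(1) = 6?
Computing the sequence terms: 4, 6, 10, 16, 26, 42, 68, 110
Adding these values together:

282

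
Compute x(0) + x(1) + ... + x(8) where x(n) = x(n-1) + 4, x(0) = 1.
Computing the sequence terms: 1, 5, 9, 13, 17, 21, 25, 29, 33
Adding these values together:

153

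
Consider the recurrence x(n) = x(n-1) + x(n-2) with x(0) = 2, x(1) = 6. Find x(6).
Computing the sequence terms:
2, 6, 8, 14, 22, 36, 58

58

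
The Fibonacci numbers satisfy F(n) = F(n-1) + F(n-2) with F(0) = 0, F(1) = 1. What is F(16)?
Computing the sequence terms:
0, 1, 1, 2, 3, 5, 8, 13, 21, 34, 55, 89, 144, 233, 377, 610, 987

987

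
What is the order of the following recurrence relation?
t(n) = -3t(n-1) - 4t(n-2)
The order is the largest lag k for which t(n-k) appears. Here the deepest term is t(n-2), so the order is 2.

Order 2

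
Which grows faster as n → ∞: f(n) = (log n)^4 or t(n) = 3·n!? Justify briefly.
Comparing growth rates:
Growth-rate hierarchy: log n ≺ any polynomial ≺ any exponential cⁿ (c>1) ≺ n! ≺ nⁿ.
factorial dominates polylogarithmic (log n)^4 asymptotically.

t(n) grows faster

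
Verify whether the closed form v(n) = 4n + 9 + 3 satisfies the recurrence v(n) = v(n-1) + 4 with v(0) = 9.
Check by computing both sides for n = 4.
From the recurrence with v(0) = 9:
  v(0) = 9, v(1) = 13, v(2) = 17, v(3) = 21, v(4) = 25
  so the recurrence gives v(4) = 25.
From the proposed closed form v(n) = 4n + 9 + 3:
  v(4) = 28.
The recurrence gives 25 but the closed form gives 28, so the closed form does not satisfy the recurrence.

No, the closed form is incorrect.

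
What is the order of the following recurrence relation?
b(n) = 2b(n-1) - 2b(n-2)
The order is the largest lag k for which b(n-k) appears. Here the deepest term is b(n-2), so the order is 2.

Order 2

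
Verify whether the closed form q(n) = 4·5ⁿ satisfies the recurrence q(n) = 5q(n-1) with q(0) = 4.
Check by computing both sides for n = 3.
From the recurrence with q(0) = 4:
  q(0) = 4, q(1) = 20, q(2) = 100, q(3) = 500
  so the recurrence gives q(3) = 500.
From the proposed closed form q(n) = 4·5ⁿ:
  q(3) = 500.
Both sides give 500 at n = 3, and the initial condition(s) match, so the closed form is consistent.

Yes, the closed form is correct.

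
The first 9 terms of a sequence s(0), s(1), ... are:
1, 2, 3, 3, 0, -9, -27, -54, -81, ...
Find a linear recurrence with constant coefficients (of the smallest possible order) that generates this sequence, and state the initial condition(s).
Look for the lowest-order linear relation among consecutive terms.
Observation: s(n) - 3·s(n-1) - (-3)·s(n-2) = 0 holds for the shown terms, and no order-1 relation s(n) = α·s(n-1) + β fits.
Check at n=3: 3·3 + (-3)·2 = 3. ✓

s(n) = 3s(n-1) - 3s(n-2), s(0) = 1, s(1) = 2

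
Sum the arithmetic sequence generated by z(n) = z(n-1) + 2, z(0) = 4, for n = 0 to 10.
Computing the sequence terms: 4, 6, 8, 10, 12, 14, 16, 18, 20, 22, 24
Adding these values together:

154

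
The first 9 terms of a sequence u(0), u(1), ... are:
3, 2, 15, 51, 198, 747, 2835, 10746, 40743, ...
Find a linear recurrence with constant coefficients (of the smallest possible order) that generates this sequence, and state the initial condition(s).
Look for the lowest-order linear relation among consecutive terms.
Observation: u(n) - 3·u(n-1) - (3)·u(n-2) = 0 holds for the shown terms, and no order-1 relation u(n) = α·u(n-1) + β fits.
Check at n=3: 3·15 + (3)·2 = 51. ✓

u(n) = 3u(n-1) + 3u(n-2), u(0) = 3, u(1) = 2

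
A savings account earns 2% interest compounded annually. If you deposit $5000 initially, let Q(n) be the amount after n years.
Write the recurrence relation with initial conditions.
Each year the balance grows by 2%, i.e. is multiplied by 1 + 2/100 = 1.02, so Q(n) = 1.02 × Q(n-1). The initial deposit gives Q(0) = 5000.
Unrolling gives the closed form Q(n) = 5000 × (1.02)ⁿ.

Q(n) = 1.02 × Q(n-1), Q(0) = 5000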